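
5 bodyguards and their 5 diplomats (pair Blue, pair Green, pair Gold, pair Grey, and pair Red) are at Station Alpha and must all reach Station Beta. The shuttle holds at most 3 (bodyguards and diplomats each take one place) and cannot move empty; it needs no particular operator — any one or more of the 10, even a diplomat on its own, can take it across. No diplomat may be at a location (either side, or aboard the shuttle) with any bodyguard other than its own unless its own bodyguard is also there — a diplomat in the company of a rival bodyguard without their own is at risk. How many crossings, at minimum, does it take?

Counting alone: each trip to Station Beta takes at most 3 across and each return brings at least 1 back, so after t trips out (and t−1 returns) at most 3t − (t−1) of the 10 are across; that first reaches 10 at t = 5, so at least 9 crossings are needed.
The safety rule pushes this higher. Following every safe sequence of crossings, the most of the 10 that can be at Station Beta as the shuttle arrives there on crossing 9 is 9 — never all 10.
So no plan with fewer than 11 crossings exists, and this one achieves 11:
1. bodyguard Blue and diplomat Blue cross → Station Beta.
2. bodyguard Blue crosses ← Station Alpha.
3. diplomat Gold, diplomat Green, and diplomat Grey cross → Station Beta.
4. diplomat Blue crosses ← Station Alpha.
5. bodyguard Gold, bodyguard Green, and bodyguard Grey cross → Station Beta.
6. bodyguard Green and diplomat Green cross ← Station Alpha.
7. bodyguard Blue, bodyguard Green, and bodyguard Red cross → Station Beta.
8. diplomat Gold crosses ← Station Alpha.
9. diplomat Blue and diplomat Green cross → Station Beta.
10. diplomat Blue crosses ← Station Alpha.
11. diplomat Blue, diplomat Gold, and diplomat Red cross → Station Beta.

11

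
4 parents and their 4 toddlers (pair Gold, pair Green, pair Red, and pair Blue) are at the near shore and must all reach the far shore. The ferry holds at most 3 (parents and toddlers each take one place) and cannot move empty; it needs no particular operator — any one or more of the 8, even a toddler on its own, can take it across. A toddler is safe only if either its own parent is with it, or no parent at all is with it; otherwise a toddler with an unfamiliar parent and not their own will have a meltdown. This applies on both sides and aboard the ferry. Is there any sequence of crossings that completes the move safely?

1. parent Gold and toddler Gold cross → the far shore.
2. parent Gold crosses ← the near shore.
3. parent Gold, parent Green, and toddler Green cross → the far shore.
4. parent Gold and toddler Gold cross ← the near shore.
5. parent Blue, parent Gold, and parent Red cross → the far shore.
6. toddler Green crosses ← the near shore.
7. toddler Gold and toddler Green cross → the far shore.
8. toddler Gold crosses ← the near shore.
9. toddler Blue, toddler Gold, and toddler Red cross → the far shore.

Yes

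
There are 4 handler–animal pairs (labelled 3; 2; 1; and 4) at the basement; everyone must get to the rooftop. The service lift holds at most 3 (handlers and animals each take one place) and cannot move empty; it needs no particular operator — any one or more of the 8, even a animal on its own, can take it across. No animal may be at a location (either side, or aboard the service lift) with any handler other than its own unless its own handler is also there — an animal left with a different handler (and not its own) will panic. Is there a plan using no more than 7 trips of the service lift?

No

Counting alone: each trip to the rooftop takes at most 3 across and each return brings at least 1 back, so after t trips out (and t−1 returns) at most 3t − (t−1) of the 8 are across; that first reaches 8 at t = 4, so at least 7 crossings are needed.
The safety rule pushes this higher. Following every safe sequence of crossings, the most of the 8 that can be at the rooftop as the service lift arrives there on crossing 7 is 7 — never all 8.
So the move cannot be finished within 7 crossings. (The shortest complete plan takes 9:)
1. animal 3 and handler 3 cross → the rooftop.
2. handler 3 crosses ← the basement.
3. animal 2, handler 2, and handler 3 cross → the rooftop.
4. animal 3 and handler 3 cross ← the basement.
5. handler 1, handler 3, and handler 4 cross → the rooftop.
6. animal 2 crosses ← the basement.
7. animal 2 and animal 3 cross → the rooftop.
8. animal 3 crosses ← the basement.
9. animal 1, animal 3, and animal 4 cross → the rooftop.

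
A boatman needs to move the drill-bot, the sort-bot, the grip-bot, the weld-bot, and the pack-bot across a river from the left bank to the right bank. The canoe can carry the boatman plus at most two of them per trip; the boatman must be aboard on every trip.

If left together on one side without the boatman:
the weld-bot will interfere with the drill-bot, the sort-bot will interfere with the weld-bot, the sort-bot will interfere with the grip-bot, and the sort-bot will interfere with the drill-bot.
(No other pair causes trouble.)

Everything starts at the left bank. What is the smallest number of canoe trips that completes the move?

Counting alone: the boatman can take at most 2 across per trip to the right bank, so moving all 5 needs at least 3 loaded trips out, with a return between consecutive ones — at least 5 crossings.
The safety rule pushes this higher. Following every safe sequence of crossings, the most of the 5 that can be at the right bank as the canoe arrives there on crossing 5 is 4 — never all 5.
So no plan with fewer than 7 crossings exists, and this one achieves 7:
1. Boatman goes to the right bank with the drill-bot and the sort-bot.  [the left bank: the grip-bot, the pack-bot, the weld-bot | the right bank: the drill-bot, the sort-bot]
2. Boatman goes back to the left bank with the drill-bot.  [the left bank: the drill-bot, the grip-bot, the pack-bot, the weld-bot | the right bank: the sort-bot]
3. Boatman goes to the right bank with the drill-bot and the grip-bot.  [the left bank: the pack-bot, the weld-bot | the right bank: the drill-bot, the grip-bot, the sort-bot]
4. Boatman goes back to the left bank with the sort-bot.  [the left bank: the pack-bot, the sort-bot, the weld-bot | the right bank: the drill-bot, the grip-bot]
5. Boatman goes to the right bank with the pack-bot and the sort-bot.  [the left bank: the weld-bot | the right bank: the drill-bot, the grip-bot, the pack-bot, the sort-bot]
6. Boatman goes back to the left bank with the sort-bot.  [the left bank: the sort-bot, the weld-bot | the right bank: the drill-bot, the grip-bot, the pack-bot]
7. Boatman goes to the right bank with the sort-bot and the weld-bot.  [the left bank: — | the right bank: the drill-bot, the grip-bot, the pack-bot, the sort-bot, the weld-bot]

7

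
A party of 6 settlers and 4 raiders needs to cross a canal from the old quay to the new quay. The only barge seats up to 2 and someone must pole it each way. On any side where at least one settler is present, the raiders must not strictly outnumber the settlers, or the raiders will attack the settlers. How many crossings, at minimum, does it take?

17

Counting alone: each trip to the new quay takes at most 2 across and each return brings at least 1 back, so after t trips out (and t−1 returns) at most 2t − (t−1) of the 10 are across; that first reaches 10 at t = 9, so at least 17 crossings are needed.
The plan below uses exactly 17 crossings, so it is optimal:
1. 2 raiders → the new quay.  (the old quay: 6S 2R; the new quay: 0S 2R)
2. 1 raider ← the old quay.  (the old quay: 6S 3R; the new quay: 0S 1R)
3. 2 raiders → the new quay.  (the old quay: 6S 1R; the new quay: 0S 3R)
4. 1 raider ← the old quay.  (the old quay: 6S 2R; the new quay: 0S 2R)
5. 2 settlers → the new quay.  (the old quay: 4S 2R; the new quay: 2S 2R)
6. 1 raider ← the old quay.  (the old quay: 4S 3R; the new quay: 2S 1R)
7. 1 settler and 1 raider → the new quay.  (the old quay: 3S 2R; the new quay: 3S 2R)
8. 1 raider ← the old quay.  (the old quay: 3S 3R; the new quay: 3S 1R)
9. 2 raiders → the new quay.  (the old quay: 3S 1R; the new quay: 3S 3R)
10. 1 raider ← the old quay.  (the old quay: 3S 2R; the new quay: 3S 2R)
11. 1 settler and 1 raider → the new quay.  (the old quay: 2S 1R; the new quay: 4S 3R)
12. 1 raider ← the old quay.  (the old quay: 2S 2R; the new quay: 4S 2R)
13. 2 raiders → the new quay.  (the old quay: 2S 0R; the new quay: 4S 4R)
14. 1 raider ← the old quay.  (the old quay: 2S 1R; the new quay: 4S 3R)
15. 1 settler and 1 raider → the new quay.  (the old quay: 1S 0R; the new quay: 5S 4R)
16. 1 raider ← the old quay.  (the old quay: 1S 1R; the new quay: 5S 3R)
17. 1 settler and 1 raider → the new quay.  (the old quay: 0S 0R; the new quay: 6S 4R)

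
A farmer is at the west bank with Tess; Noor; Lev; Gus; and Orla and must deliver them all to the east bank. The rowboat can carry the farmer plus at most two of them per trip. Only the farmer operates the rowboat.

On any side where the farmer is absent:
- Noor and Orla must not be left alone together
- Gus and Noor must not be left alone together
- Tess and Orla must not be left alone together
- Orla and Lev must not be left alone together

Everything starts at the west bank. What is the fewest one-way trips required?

Counting alone: the farmer can take at most 2 across per trip to the east bank, so moving all 5 needs at least 3 loaded trips out, with a return between consecutive ones — at least 5 crossings.
The plan below uses exactly 5 crossings, so it is optimal:
1. Farmer goes to the east bank with Noor and Orla.  [the west bank: Gus, Lev, Tess | the east bank: Noor, Orla]
2. Farmer goes back to the west bank with Orla.  [the west bank: Gus, Lev, Orla, Tess | the east bank: Noor]
3. Farmer goes to the east bank with Lev and Tess.  [the west bank: Gus, Orla | the east bank: Lev, Noor, Tess]
4. Farmer goes back to the west bank alone.  [the west bank: Gus, Orla | the east bank: Lev, Noor, Tess]
5. Farmer goes to the east bank with Gus and Orla.  [the west bank: — | the east bank: Gus, Lev, Noor, Orla, Tess]

5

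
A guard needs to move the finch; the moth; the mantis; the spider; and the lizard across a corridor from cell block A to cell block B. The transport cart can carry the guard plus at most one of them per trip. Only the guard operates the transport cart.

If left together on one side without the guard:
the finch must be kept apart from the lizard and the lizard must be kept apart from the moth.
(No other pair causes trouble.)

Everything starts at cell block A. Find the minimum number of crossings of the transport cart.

Counting alone: the guard can take at most 1 across per trip to cell block B, so moving all 5 needs at least 5 loaded trips out, with a return between consecutive ones — at least 9 crossings.
The safety rule pushes this higher. Following every safe sequence of crossings, the most of the 5 that can be at cell block B as the transport cart arrives there on crossing 9 is 4 — never all 5.
So no plan with fewer than 11 crossings exists, and this one achieves 11:
1. Guard goes to cell block B with the lizard.
2. Guard goes back to cell block A alone.
3. Guard goes to cell block B with the finch.
4. Guard goes back to cell block A with the lizard.
5. Guard goes to cell block B with the moth.
6. Guard goes back to cell block A alone.
7. Guard goes to cell block B with the mantis.
8. Guard goes back to cell block A alone.
9. Guard goes to cell block B with the spider.
10. Guard goes back to cell block A alone.
11. Guard goes to cell block B with the lizard.

11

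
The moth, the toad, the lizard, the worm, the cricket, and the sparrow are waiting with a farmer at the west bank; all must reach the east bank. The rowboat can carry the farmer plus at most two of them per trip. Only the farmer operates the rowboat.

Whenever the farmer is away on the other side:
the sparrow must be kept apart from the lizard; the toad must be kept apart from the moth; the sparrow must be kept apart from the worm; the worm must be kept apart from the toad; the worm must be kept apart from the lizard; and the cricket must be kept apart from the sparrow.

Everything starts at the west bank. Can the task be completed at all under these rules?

No

Whatever the first load, the items left behind include a forbidden pair without the farmer. No opening move is safe, so no plan exists.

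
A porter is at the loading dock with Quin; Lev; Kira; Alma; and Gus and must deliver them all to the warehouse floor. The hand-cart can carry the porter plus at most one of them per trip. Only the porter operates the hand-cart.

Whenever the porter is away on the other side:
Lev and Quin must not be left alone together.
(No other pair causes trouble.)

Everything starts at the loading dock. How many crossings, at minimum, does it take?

9

Counting alone: the porter can take at most 1 across per trip to the warehouse floor, so moving all 5 needs at least 5 loaded trips out, with a return between consecutive ones — at least 9 crossings.
The plan below uses exactly 9 crossings, so it is optimal:
1. Porter goes to the warehouse floor with Quin.  [the loading dock: Alma, Gus, Kira, Lev | the warehouse floor: Quin]
2. Porter goes back to the loading dock alone.  [the loading dock: Alma, Gus, Kira, Lev | the warehouse floor: Quin]
3. Porter goes to the warehouse floor with Kira.  [the loading dock: Alma, Gus, Lev | the warehouse floor: Kira, Quin]
4. Porter goes back to the loading dock alone.  [the loading dock: Alma, Gus, Lev | the warehouse floor: Kira, Quin]
5. Porter goes to the warehouse floor with Alma.  [the loading dock: Gus, Lev | the warehouse floor: Alma, Kira, Quin]
6. Porter goes back to the loading dock alone.  [the loading dock: Gus, Lev | the warehouse floor: Alma, Kira, Quin]
7. Porter goes to the warehouse floor with Gus.  [the loading dock: Lev | the warehouse floor: Alma, Gus, Kira, Quin]
8. Porter goes back to the loading dock alone.  [the loading dock: Lev | the warehouse floor: Alma, Gus, Kira, Quin]
9. Porter goes to the warehouse floor with Lev.  [the loading dock: — | the warehouse floor: Alma, Gus, Kira, Lev, Quin]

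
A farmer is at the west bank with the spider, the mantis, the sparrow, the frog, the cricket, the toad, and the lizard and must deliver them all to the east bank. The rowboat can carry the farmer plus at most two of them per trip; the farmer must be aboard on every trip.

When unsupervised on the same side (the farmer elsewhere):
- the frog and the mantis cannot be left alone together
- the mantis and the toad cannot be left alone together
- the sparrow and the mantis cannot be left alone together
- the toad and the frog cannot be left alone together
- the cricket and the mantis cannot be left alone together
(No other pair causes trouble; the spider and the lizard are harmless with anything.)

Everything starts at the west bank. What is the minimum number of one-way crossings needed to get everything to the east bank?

11

Counting alone: the farmer can take at most 2 across per trip to the east bank, so moving all 7 needs at least 4 loaded trips out, with a return between consecutive ones — at least 7 crossings.
The safety rule pushes this higher. Following every safe sequence of crossings, the most of the 7 that can be at the east bank as the rowboat arrives there on crossings 7, 9 is 5, 6 respectively — never all 7.
So no plan with fewer than 11 crossings exists, and this one achieves 11:
1. Farmer goes to the east bank with the frog and the mantis.  [the west bank: the cricket, the lizard, the sparrow, the spider, the toad | the east bank: the frog, the mantis]
2. Farmer goes back to the west bank with the mantis.  [the west bank: the cricket, the lizard, the mantis, the sparrow, the spider, the toad | the east bank: the frog]
3. Farmer goes to the east bank with the mantis and the spider.  [the west bank: the cricket, the lizard, the sparrow, the toad | the east bank: the frog, the mantis, the spider]
4. Farmer goes back to the west bank with the mantis.  [the west bank: the cricket, the lizard, the mantis, the sparrow, the toad | the east bank: the frog, the spider]
5. Farmer goes to the east bank with the mantis and the sparrow.  [the west bank: the cricket, the lizard, the toad | the east bank: the frog, the mantis, the sparrow, the spider]
6. Farmer goes back to the west bank with the mantis.  [the west bank: the cricket, the lizard, the mantis, the toad | the east bank: the frog, the sparrow, the spider]
7. Farmer goes to the east bank with the cricket and the mantis.  [the west bank: the lizard, the toad | the east bank: the cricket, the frog, the mantis, the sparrow, the spider]
8. Farmer goes back to the west bank with the mantis.  [the west bank: the lizard, the mantis, the toad | the east bank: the cricket, the frog, the sparrow, the spider]
9. Farmer goes to the east bank with the lizard and the mantis.  [the west bank: the toad | the east bank: the cricket, the frog, the lizard, the mantis, the sparrow, the spider]
10. Farmer goes back to the west bank with the mantis.  [the west bank: the mantis, the toad | the east bank: the cricket, the frog, the lizard, the sparrow, the spider]
11. Farmer goes to the east bank with the mantis and the toad.  [the west bank: — | the east bank: the cricket, the frog, the lizard, the mantis, the sparrow, the spider, the toad]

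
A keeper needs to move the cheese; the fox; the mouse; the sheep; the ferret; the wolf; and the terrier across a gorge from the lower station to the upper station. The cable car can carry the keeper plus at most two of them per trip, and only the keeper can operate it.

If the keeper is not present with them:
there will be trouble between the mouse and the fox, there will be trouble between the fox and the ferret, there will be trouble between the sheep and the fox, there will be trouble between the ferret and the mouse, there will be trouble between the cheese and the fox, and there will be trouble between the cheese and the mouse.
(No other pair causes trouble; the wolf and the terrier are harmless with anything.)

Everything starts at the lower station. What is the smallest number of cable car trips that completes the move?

11

Counting alone: the keeper can take at most 2 across per trip to the upper station, so moving all 7 needs at least 4 loaded trips out, with a return between consecutive ones — at least 7 crossings.
The safety rule pushes this higher. Following every safe sequence of crossings, the most of the 7 that can be at the upper station as the cable car arrives there on crossings 7, 9 is 5, 6 respectively — never all 7.
So no plan with fewer than 11 crossings exists, and this one achieves 11:
1. Keeper goes to the upper station with the fox and the mouse.
2. Keeper goes back to the lower station with the fox.
3. Keeper goes to the upper station with the fox and the sheep.
4. Keeper goes back to the lower station with the fox.
5. Keeper goes to the upper station with the cheese and the ferret.
6. Keeper goes back to the lower station with the mouse.
7. Keeper goes to the upper station with the fox and the wolf.
8. Keeper goes back to the lower station with the fox.
9. Keeper goes to the upper station with the fox and the terrier.
10. Keeper goes back to the lower station with the fox.
11. Keeper goes to the upper station with the fox and the mouse.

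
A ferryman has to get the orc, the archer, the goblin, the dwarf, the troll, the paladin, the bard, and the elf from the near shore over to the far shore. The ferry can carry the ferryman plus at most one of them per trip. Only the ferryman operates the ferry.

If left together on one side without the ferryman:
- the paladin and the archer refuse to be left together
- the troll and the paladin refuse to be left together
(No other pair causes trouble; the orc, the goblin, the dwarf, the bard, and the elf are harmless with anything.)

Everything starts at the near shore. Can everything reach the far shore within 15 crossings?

No

Counting alone: the ferryman can take at most 1 across per trip to the far shore, so moving all 8 needs at least 8 loaded trips out, with a return between consecutive ones — at least 15 crossings.
The safety rule pushes this higher. Following every safe sequence of crossings, the most of the 8 that can be at the far shore as the ferry arrives there on crossing 15 is 7 — never all 8.
So the move cannot be finished within 15 crossings. (The shortest complete plan takes 17:)
1. Ferryman goes to the far shore with the paladin.  [the near shore: the archer, the bard, the dwarf, the elf, the goblin, the orc, the troll | the far shore: the paladin]
2. Ferryman goes back to the near shore alone.  [the near shore: the archer, the bard, the dwarf, the elf, the goblin, the orc, the troll | the far shore: the paladin]
3. Ferryman goes to the far shore with the orc.  [the near shore: the archer, the bard, the dwarf, the elf, the goblin, the troll | the far shore: the orc, the paladin]
4. Ferryman goes back to the near shore alone.  [the near shore: the archer, the bard, the dwarf, the elf, the goblin, the troll | the far shore: the orc, the paladin]
5. Ferryman goes to the far shore with the archer.  [the near shore: the bard, the dwarf, the elf, the goblin, the troll | the far shore: the archer, the orc, the paladin]
6. Ferryman goes back to the near shore with the paladin.  [the near shore: the bard, the dwarf, the elf, the goblin, the paladin, the troll | the far shore: the archer, the orc]
7. Ferryman goes to the far shore with the troll.  [the near shore: the bard, the dwarf, the elf, the goblin, the paladin | the far shore: the archer, the orc, the troll]
8. Ferryman goes back to the near shore alone.  [the near shore: the bard, the dwarf, the elf, the goblin, the paladin | the far shore: the archer, the orc, the troll]
9. Ferryman goes to the far shore with the goblin.  [the near shore: the bard, the dwarf, the elf, the paladin | the far shore: the archer, the goblin, the orc, the troll]
10. Ferryman goes back to the near shore alone.  [the near shore: the bard, the dwarf, the elf, the paladin | the far shore: the archer, the goblin, the orc, the troll]
11. Ferryman goes to the far shore with the dwarf.  [the near shore: the bard, the elf, the paladin | the far shore: the archer, the dwarf, the goblin, the orc, the troll]
12. Ferryman goes back to the near shore alone.  [the near shore: the bard, the elf, the paladin | the far shore: the archer, the dwarf, the goblin, the orc, the troll]
13. Ferryman goes to the far shore with the bard.  [the near shore: the elf, the paladin | the far shore: the archer, the bard, the dwarf, the goblin, the orc, the troll]
14. Ferryman goes back to the near shore alone.  [the near shore: the elf, the paladin | the far shore: the archer, the bard, the dwarf, the goblin, the orc, the troll]
15. Ferryman goes to the far shore with the elf.  [the near shore: the paladin | the far shore: the archer, the bard, the dwarf, the elf, the goblin, the orc, the troll]
16. Ferryman goes back to the near shore alone.  [the near shore: the paladin | the far shore: the archer, the bard, the dwarf, the elf, the goblin, the orc, the troll]
17. Ferryman goes to the far shore with the paladin.  [the near shore: — | the far shore: the archer, the bard, the dwarf, the elf, the goblin, the orc, the paladin, the troll]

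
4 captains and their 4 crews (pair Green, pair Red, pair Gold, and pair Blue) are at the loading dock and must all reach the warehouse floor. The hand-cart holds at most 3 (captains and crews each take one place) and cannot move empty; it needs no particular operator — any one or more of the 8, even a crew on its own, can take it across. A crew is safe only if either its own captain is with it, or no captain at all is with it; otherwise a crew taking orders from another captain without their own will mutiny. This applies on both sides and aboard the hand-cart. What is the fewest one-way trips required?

Counting alone: each trip to the warehouse floor takes at most 3 across and each return brings at least 1 back, so after t trips out (and t−1 returns) at most 3t − (t−1) of the 8 are across; that first reaches 8 at t = 4, so at least 7 crossings are needed.
The safety rule pushes this higher. Following every safe sequence of crossings, the most of the 8 that can be at the warehouse floor as the hand-cart arrives there on crossing 7 is 7 — never all 8.
So no plan with fewer than 9 crossings exists, and this one achieves 9:
1. captain Green and crew Green cross → the warehouse floor.
2. captain Green crosses ← the loading dock.
3. captain Green, captain Red, and crew Red cross → the warehouse floor.
4. captain Green and crew Green cross ← the loading dock.
5. captain Blue, captain Gold, and captain Green cross → the warehouse floor.
6. crew Red crosses ← the loading dock.
7. crew Green and crew Red cross → the warehouse floor.
8. crew Green crosses ← the loading dock.
9. crew Blue, crew Gold, and crew Green cross → the warehouse floor.

9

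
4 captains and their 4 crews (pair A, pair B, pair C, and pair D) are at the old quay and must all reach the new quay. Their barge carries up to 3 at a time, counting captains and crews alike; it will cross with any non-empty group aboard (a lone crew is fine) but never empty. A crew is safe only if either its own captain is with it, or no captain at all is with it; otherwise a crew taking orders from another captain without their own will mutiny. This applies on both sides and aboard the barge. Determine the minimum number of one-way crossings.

9

Counting alone: each trip to the new quay takes at most 3 across and each return brings at least 1 back, so after t trips out (and t−1 returns) at most 3t − (t−1) of the 8 are across; that first reaches 8 at t = 4, so at least 7 crossings are needed.
The safety rule pushes this higher. Following every safe sequence of crossings, the most of the 8 that can be at the new quay as the barge arrives there on crossing 7 is 7 — never all 8.
So no plan with fewer than 9 crossings exists, and this one achieves 9:
1. captain A and crew A cross → the new quay.
2. captain A crosses ← the old quay.
3. captain A, captain B, and crew B cross → the new quay.
4. captain A and crew A cross ← the old quay.
5. captain A, captain C, and captain D cross → the new quay.
6. crew B crosses ← the old quay.
7. crew A and crew B cross → the new quay.
8. crew A crosses ← the old quay.
9. crew A, crew C, and crew D cross → the new quay.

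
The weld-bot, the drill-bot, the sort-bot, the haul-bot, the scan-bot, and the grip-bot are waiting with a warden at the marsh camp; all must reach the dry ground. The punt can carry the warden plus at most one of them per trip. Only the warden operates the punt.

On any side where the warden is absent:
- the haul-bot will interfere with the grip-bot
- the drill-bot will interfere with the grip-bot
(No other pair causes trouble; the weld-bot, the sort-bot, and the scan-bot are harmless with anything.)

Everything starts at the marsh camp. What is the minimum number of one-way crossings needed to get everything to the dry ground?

13

Counting alone: the warden can take at most 1 across per trip to the dry ground, so moving all 6 needs at least 6 loaded trips out, with a return between consecutive ones — at least 11 crossings.
The safety rule pushes this higher. Following every safe sequence of crossings, the most of the 6 that can be at the dry ground as the punt arrives there on crossing 11 is 5 — never all 6.
So no plan with fewer than 13 crossings exists, and this one achieves 13:
1. Warden goes to the dry ground with the grip-bot.  [the marsh camp: the drill-bot, the haul-bot, the scan-bot, the sort-bot, the weld-bot | the dry ground: the grip-bot]
2. Warden goes back to the marsh camp alone.  [the marsh camp: the drill-bot, the haul-bot, the scan-bot, the sort-bot, the weld-bot | the dry ground: the grip-bot]
3. Warden goes to the dry ground with the weld-bot.  [the marsh camp: the drill-bot, the haul-bot, the scan-bot, the sort-bot | the dry ground: the grip-bot, the weld-bot]
4. Warden goes back to the marsh camp alone.  [the marsh camp: the drill-bot, the haul-bot, the scan-bot, the sort-bot | the dry ground: the grip-bot, the weld-bot]
5. Warden goes to the dry ground with the drill-bot.  [the marsh camp: the haul-bot, the scan-bot, the sort-bot | the dry ground: the drill-bot, the grip-bot, the weld-bot]
6. Warden goes back to the marsh camp with the grip-bot.  [the marsh camp: the grip-bot, the haul-bot, the scan-bot, the sort-bot | the dry ground: the drill-bot, the weld-bot]
7. Warden goes to the dry ground with the haul-bot.  [the marsh camp: the grip-bot, the scan-bot, the sort-bot | the dry ground: the drill-bot, the haul-bot, the weld-bot]
8. Warden goes back to the marsh camp alone.  [the marsh camp: the grip-bot, the scan-bot, the sort-bot | the dry ground: the drill-bot, the haul-bot, the weld-bot]
9. Warden goes to the dry ground with the sort-bot.  [the marsh camp: the grip-bot, the scan-bot | the dry ground: the drill-bot, the haul-bot, the sort-bot, the weld-bot]
10. Warden goes back to the marsh camp alone.  [the marsh camp: the grip-bot, the scan-bot | the dry ground: the drill-bot, the haul-bot, the sort-bot, the weld-bot]
11. Warden goes to the dry ground with the scan-bot.  [the marsh camp: the grip-bot | the dry ground: the drill-bot, the haul-bot, the scan-bot, the sort-bot, the weld-bot]
12. Warden goes back to the marsh camp alone.  [the marsh camp: the grip-bot | the dry ground: the drill-bot, the haul-bot, the scan-bot, the sort-bot, the weld-bot]
13. Warden goes to the dry ground with the grip-bot.  [the marsh camp: — | the dry ground: the drill-bot, the grip-bot, the haul-bot, the scan-bot, the sort-bot, the weld-bot]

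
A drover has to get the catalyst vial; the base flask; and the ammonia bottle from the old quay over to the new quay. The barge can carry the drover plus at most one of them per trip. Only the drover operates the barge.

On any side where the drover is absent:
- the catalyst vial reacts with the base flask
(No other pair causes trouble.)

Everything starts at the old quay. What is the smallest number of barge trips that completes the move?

Counting alone: the drover can take at most 1 across per trip to the new quay, so moving all 3 needs at least 3 loaded trips out, with a return between consecutive ones — at least 5 crossings.
The plan below uses exactly 5 crossings, so it is optimal:
1. Drover goes to the new quay with the catalyst vial.  [the old quay: the ammonia bottle, the base flask | the new quay: the catalyst vial]
2. Drover goes back to the old quay alone.  [the old quay: the ammonia bottle, the base flask | the new quay: the catalyst vial]
3. Drover goes to the new quay with the ammonia bottle.  [the old quay: the base flask | the new quay: the ammonia bottle, the catalyst vial]
4. Drover goes back to the old quay alone.  [the old quay: the base flask | the new quay: the ammonia bottle, the catalyst vial]
5. Drover goes to the new quay with the base flask.  [the old quay: — | the new quay: the ammonia bottle, the base flask, the catalyst vial]

5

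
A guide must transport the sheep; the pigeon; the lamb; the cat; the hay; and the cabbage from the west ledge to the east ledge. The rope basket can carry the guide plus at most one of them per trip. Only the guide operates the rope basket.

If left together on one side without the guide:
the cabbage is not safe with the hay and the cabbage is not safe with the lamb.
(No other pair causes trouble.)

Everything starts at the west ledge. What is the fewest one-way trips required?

13

Counting alone: the guide can take at most 1 across per trip to the east ledge, so moving all 6 needs at least 6 loaded trips out, with a return between consecutive ones — at least 11 crossings.
The safety rule pushes this higher. Following every safe sequence of crossings, the most of the 6 that can be at the east ledge as the rope basket arrives there on crossing 11 is 5 — never all 6.
So no plan with fewer than 13 crossings exists, and this one achieves 13:
1. Guide goes to the east ledge with the cabbage.  [the west ledge: the cat, the hay, the lamb, the pigeon, the sheep | the east ledge: the cabbage]
2. Guide goes back to the west ledge alone.  [the west ledge: the cat, the hay, the lamb, the pigeon, the sheep | the east ledge: the cabbage]
3. Guide goes to the east ledge with the sheep.  [the west ledge: the cat, the hay, the lamb, the pigeon | the east ledge: the cabbage, the sheep]
4. Guide goes back to the west ledge alone.  [the west ledge: the cat, the hay, the lamb, the pigeon | the east ledge: the cabbage, the sheep]
5. Guide goes to the east ledge with the pigeon.  [the west ledge: the cat, the hay, the lamb | the east ledge: the cabbage, the pigeon, the sheep]
6. Guide goes back to the west ledge alone.  [the west ledge: the cat, the hay, the lamb | the east ledge: the cabbage, the pigeon, the sheep]
7. Guide goes to the east ledge with the lamb.  [the west ledge: the cat, the hay | the east ledge: the cabbage, the lamb, the pigeon, the sheep]
8. Guide goes back to the west ledge with the cabbage.  [the west ledge: the cabbage, the cat, the hay | the east ledge: the lamb, the pigeon, the sheep]
9. Guide goes to the east ledge with the hay.  [the west ledge: the cabbage, the cat | the east ledge: the hay, the lamb, the pigeon, the sheep]
10. Guide goes back to the west ledge alone.  [the west ledge: the cabbage, the cat | the east ledge: the hay, the lamb, the pigeon, the sheep]
11. Guide goes to the east ledge with the cat.  [the west ledge: the cabbage | the east ledge: the cat, the hay, the lamb, the pigeon, the sheep]
12. Guide goes back to the west ledge alone.  [the west ledge: the cabbage | the east ledge: the cat, the hay, the lamb, the pigeon, the sheep]
13. Guide goes to the east ledge with the cabbage.  [the west ledge: — | the east ledge: the cabbage, the cat, the hay, the lamb, the pigeon, the sheep]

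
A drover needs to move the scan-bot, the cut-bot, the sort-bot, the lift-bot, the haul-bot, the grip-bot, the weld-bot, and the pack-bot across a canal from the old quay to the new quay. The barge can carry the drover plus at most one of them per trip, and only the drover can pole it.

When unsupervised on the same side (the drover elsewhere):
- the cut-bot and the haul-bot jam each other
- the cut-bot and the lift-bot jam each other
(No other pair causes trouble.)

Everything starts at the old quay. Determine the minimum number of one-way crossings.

17

Counting alone: the drover can take at most 1 across per trip to the new quay, so moving all 8 needs at least 8 loaded trips out, with a return between consecutive ones — at least 15 crossings.
The safety rule pushes this higher. Following every safe sequence of crossings, the most of the 8 that can be at the new quay as the barge arrives there on crossing 15 is 7 — never all 8.
So no plan with fewer than 17 crossings exists, and this one achieves 17:
1. Drover goes to the new quay with the cut-bot.
2. Drover goes back to the old quay alone.
3. Drover goes to the new quay with the scan-bot.
4. Drover goes back to the old quay alone.
5. Drover goes to the new quay with the sort-bot.
6. Drover goes back to the old quay alone.
7. Drover goes to the new quay with the lift-bot.
8. Drover goes back to the old quay with the cut-bot.
9. Drover goes to the new quay with the haul-bot.
10. Drover goes back to the old quay alone.
11. Drover goes to the new quay with the grip-bot.
12. Drover goes back to the old quay alone.
13. Drover goes to the new quay with the weld-bot.
14. Drover goes back to the old quay alone.
15. Drover goes to the new quay with the pack-bot.
16. Drover goes back to the old quay alone.
17. Drover goes to the new quay with the cut-bot.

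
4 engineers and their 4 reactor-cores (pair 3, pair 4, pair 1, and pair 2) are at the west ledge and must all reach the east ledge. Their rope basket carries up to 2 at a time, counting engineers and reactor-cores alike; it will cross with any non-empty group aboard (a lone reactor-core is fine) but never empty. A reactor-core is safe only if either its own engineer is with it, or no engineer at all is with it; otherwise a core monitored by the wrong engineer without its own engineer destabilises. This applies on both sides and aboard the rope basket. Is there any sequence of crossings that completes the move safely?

No

Following every safe sequence of crossings from the start, the most of the 8 that can be at the east ledge as the rope basket arrives there on crossings 1, 3, 5 is 2, 3, 4 respectively; the best ever achieved is 4 of 8.
From crossing 7 on, no configuration arises that was not already reachable earlier: only 44 distinct safe configurations (who is on which side, and where the rope basket is) can ever be reached, none of them has everyone across, and every continuation just revisits them. So no valid plan exists.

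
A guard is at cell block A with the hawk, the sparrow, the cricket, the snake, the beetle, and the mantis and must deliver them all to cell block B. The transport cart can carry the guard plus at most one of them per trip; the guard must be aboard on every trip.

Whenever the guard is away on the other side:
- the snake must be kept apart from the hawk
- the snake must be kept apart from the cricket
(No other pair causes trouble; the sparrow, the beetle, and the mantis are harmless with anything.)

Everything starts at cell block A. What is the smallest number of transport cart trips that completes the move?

Counting alone: the guard can take at most 1 across per trip to cell block B, so moving all 6 needs at least 6 loaded trips out, with a return between consecutive ones — at least 11 crossings.
The safety rule pushes this higher. Following every safe sequence of crossings, the most of the 6 that can be at cell block B as the transport cart arrives there on crossing 11 is 5 — never all 6.
So no plan with fewer than 13 crossings exists, and this one achieves 13:
1. Guard goes to cell block B with the snake.
2. Guard goes back to cell block A alone.
3. Guard goes to cell block B with the hawk.
4. Guard goes back to cell block A with the snake.
5. Guard goes to cell block B with the cricket.
6. Guard goes back to cell block A alone.
7. Guard goes to cell block B with the sparrow.
8. Guard goes back to cell block A alone.
9. Guard goes to cell block B with the beetle.
10. Guard goes back to cell block A alone.
11. Guard goes to cell block B with the mantis.
12. Guard goes back to cell block A alone.
13. Guard goes to cell block B with the snake.

13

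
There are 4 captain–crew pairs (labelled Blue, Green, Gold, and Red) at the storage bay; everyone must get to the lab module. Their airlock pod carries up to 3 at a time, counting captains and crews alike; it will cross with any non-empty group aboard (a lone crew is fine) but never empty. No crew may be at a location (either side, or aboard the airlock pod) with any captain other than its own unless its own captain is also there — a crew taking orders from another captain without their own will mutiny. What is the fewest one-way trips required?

9

Counting alone: each trip to the lab module takes at most 3 across and each return brings at least 1 back, so after t trips out (and t−1 returns) at most 3t − (t−1) of the 8 are across; that first reaches 8 at t = 4, so at least 7 crossings are needed.
The safety rule pushes this higher. Following every safe sequence of crossings, the most of the 8 that can be at the lab module as the airlock pod arrives there on crossing 7 is 7 — never all 8.
So no plan with fewer than 9 crossings exists, and this one achieves 9:
1. captain Blue and crew Blue cross → the lab module.
2. captain Blue crosses ← the storage bay.
3. captain Blue, captain Green, and crew Green cross → the lab module.
4. captain Blue and crew Blue cross ← the storage bay.
5. captain Blue, captain Gold, and captain Red cross → the lab module.
6. crew Green crosses ← the storage bay.
7. crew Blue and crew Green cross → the lab module.
8. crew Blue crosses ← the storage bay.
9. crew Blue, crew Gold, and crew Red cross → the lab module.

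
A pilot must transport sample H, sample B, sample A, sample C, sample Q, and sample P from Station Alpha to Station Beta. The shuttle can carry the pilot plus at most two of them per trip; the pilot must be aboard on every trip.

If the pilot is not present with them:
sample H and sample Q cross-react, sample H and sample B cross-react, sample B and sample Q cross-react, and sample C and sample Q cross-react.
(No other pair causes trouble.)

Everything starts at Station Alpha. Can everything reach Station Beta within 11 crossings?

Yes — this plan uses 9 crossings (≤ 11):
1. Pilot goes to Station Beta with sample H and sample Q.  [Station Alpha: sample A, sample B, sample C, sample P | Station Beta: sample H, sample Q]
2. Pilot goes back to Station Alpha with sample H.  [Station Alpha: sample A, sample B, sample C, sample H, sample P | Station Beta: sample Q]
3. Pilot goes to Station Beta with sample A and sample H.  [Station Alpha: sample B, sample C, sample P | Station Beta: sample A, sample H, sample Q]
4. Pilot goes back to Station Alpha with sample H.  [Station Alpha: sample B, sample C, sample H, sample P | Station Beta: sample A, sample Q]
5. Pilot goes to Station Beta with sample C and sample H.  [Station Alpha: sample B, sample P | Station Beta: sample A, sample C, sample H, sample Q]
6. Pilot goes back to Station Alpha with sample Q.  [Station Alpha: sample B, sample P, sample Q | Station Beta: sample A, sample C, sample H]
7. Pilot goes to Station Beta with sample B and sample P.  [Station Alpha: sample Q | Station Beta: sample A, sample B, sample C, sample H, sample P]
8. Pilot goes back to Station Alpha with sample H.  [Station Alpha: sample H, sample Q | Station Beta: sample A, sample B, sample C, sample P]
9. Pilot goes to Station Beta with sample H and sample Q.  [Station Alpha: — | Station Beta: sample A, sample B, sample C, sample H, sample P, sample Q]

Yes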